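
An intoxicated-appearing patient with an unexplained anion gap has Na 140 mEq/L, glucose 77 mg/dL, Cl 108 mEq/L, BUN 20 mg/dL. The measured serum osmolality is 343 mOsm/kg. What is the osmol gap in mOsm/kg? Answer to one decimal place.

Calculated osmolality = 2·Na + glucose/18 + BUN/2.8
= 2·140 + 77/18 + 20/2.8
= 280 + 4.28 + 7.14
= 291.42 mOsm/kg ≈ 291.4 mOsm/kg
Osmolar gap = measured − calculated = 343 − 291.4 = 51.6 mOsm/kg

51.6 mOsm/kg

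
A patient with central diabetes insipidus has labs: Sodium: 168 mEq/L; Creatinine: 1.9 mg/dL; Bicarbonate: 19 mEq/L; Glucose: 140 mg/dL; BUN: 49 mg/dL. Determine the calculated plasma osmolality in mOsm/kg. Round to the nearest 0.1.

361.3 mOsm/kg

Calculated osmolality = 2·Na + glucose/18 + BUN/2.8
= 2·168 + 140/18 + 49/2.8
= 336 + 7.78 + 17.50
= 361.28 mOsm/kg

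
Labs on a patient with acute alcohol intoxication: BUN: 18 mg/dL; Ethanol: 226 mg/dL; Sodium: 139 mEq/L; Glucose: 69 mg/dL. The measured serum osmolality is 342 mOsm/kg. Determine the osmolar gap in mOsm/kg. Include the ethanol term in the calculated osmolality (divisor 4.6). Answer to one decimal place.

Calculated osmolality = 2·Na + glucose/18 + BUN/2.8 + ethanol/4.6
= 2·139 + 69/18 + 18/2.8 + 226/4.6
= 278 + 3.83 + 6.43 + 49.13
= 337.39 mOsm/kg ≈ 337.4 mOsm/kg
Osmolar gap = measured − calculated = 342 − 337.4 = 4.6 mOsm/kg

4.6 mOsm/kg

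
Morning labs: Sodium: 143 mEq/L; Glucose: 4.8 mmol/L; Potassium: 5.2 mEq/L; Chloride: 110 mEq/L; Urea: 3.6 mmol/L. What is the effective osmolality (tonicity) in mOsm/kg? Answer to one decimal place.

Effective osmolality excludes urea (freely permeant across cell membranes):
2·Na + glucose
= 2·143 + 4.8
= 286 + 4.8
= 290.8 mOsm/kg

290.8 mOsm/kg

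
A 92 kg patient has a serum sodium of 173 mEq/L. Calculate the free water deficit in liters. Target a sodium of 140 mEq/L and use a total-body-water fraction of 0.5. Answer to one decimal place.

10.8 L

TBW = 0.5 · 92 = 46 L
Free water deficit = TBW · (Na/140 − 1)
= 46 · (173/140 − 1)
= 46 · 0.2357
= 10.84 L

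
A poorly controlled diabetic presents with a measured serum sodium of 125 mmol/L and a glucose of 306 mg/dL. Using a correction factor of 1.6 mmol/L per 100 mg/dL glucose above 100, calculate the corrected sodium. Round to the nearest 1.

Corrected Na = measured Na + 1.6 · (glucose − 100)/100
= 125 + 1.6 · (306 − 100)/100
= 125 + 3.3
= 128.3 mmol/L

128 mmol/L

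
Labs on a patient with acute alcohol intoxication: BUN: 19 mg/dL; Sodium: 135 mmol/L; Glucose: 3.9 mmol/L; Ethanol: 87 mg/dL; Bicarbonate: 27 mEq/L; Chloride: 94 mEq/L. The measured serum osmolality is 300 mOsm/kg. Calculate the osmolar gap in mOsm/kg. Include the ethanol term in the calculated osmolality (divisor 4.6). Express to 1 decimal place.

0.4 mOsm/kg

Calculated osmolality = 2·Na + glucose + BUN/2.8 + ethanol/4.6
= 2·135 + 3.9 + 19/2.8 + 87/4.6
= 270 + 3.90 + 6.79 + 18.91
= 299.6 mOsm/kg ≈ 299.6 mOsm/kg
Osmolar gap = measured − calculated = 300 − 299.6 = 0.4 mOsm/kg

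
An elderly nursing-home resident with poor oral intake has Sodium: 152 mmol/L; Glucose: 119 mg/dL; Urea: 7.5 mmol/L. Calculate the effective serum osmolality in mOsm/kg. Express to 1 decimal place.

Effective osmolality excludes urea (freely permeant across cell membranes):
2·Na + glucose/18
= 2·152 + 119/18
= 304 + 6.61
= 310.61 mOsm/kg

310.6 mOsm/kg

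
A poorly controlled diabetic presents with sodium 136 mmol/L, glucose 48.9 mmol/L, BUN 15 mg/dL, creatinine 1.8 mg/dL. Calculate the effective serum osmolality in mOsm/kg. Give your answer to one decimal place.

Effective osmolality excludes urea (freely permeant across cell membranes):
2·Na + glucose
= 2·136 + 48.9
= 272 + 48.9
= 320.9 mOsm/kg

320.9 mOsm/kg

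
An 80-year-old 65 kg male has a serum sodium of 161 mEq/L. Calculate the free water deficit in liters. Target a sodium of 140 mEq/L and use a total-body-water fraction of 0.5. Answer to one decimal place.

TBW = 0.5 · 65 = 32.5 L
Free water deficit = TBW · (Na/140 − 1)
= 32.5 · (161/140 − 1)
= 32.5 · 0.15
= 4.88 L

4.9 L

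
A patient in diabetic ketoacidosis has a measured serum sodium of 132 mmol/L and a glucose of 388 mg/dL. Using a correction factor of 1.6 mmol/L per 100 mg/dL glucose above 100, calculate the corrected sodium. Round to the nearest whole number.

Corrected Na = measured Na + 1.6 · (glucose − 100)/100
= 132 + 1.6 · (388 − 100)/100
= 132 + 4.6
= 136.6 mmol/L

137 mmol/L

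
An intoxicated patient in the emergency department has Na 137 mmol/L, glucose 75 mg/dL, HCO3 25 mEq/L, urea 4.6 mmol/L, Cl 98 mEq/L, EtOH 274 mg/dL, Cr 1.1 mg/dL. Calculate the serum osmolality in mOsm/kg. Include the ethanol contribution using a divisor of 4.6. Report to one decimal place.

Calculated osmolality = 2·Na + glucose/18 + urea + ethanol/4.6
= 2·137 + 75/18 + 4.6 + 274/4.6
= 274 + 4.17 + 4.60 + 59.57
= 342.34 mOsm/kg

342.3 mOsm/kg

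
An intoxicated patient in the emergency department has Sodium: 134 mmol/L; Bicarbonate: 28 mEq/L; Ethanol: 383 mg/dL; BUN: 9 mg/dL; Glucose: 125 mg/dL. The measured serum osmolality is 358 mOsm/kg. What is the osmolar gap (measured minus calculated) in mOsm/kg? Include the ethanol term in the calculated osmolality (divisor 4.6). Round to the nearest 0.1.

-3.4 mOsm/kg

Calculated osmolality = 2·Na + glucose/18 + BUN/2.8 + ethanol/4.6
= 2·134 + 125/18 + 9/2.8 + 383/4.6
= 268 + 6.94 + 3.21 + 83.26
= 361.41 mOsm/kg ≈ 361.4 mOsm/kg
Osmolar gap = measured − calculated = 358 − 361.4 = -3.4 mOsm/kg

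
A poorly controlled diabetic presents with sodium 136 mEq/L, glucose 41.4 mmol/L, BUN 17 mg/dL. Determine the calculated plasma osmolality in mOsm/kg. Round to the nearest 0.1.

Calculated osmolality = 2·Na + glucose + BUN/2.8
= 2·136 + 41.4 + 17/2.8
= 272 + 41.40 + 6.07
= 319.47 mOsm/kg

319.5 mOsm/kg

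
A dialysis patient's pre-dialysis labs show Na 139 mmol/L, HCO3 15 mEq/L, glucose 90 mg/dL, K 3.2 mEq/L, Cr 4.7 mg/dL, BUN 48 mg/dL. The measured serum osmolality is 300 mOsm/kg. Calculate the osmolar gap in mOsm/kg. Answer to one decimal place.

Calculated osmolality = 2·Na + glucose/18 + BUN/2.8
= 2·139 + 90/18 + 48/2.8
= 278 + 5 + 17.14
= 300.14 mOsm/kg ≈ 300.1 mOsm/kg
Osmolar gap = measured − calculated = 300 − 300.1 = -0.1 mOsm/kg

-0.1 mOsm/kg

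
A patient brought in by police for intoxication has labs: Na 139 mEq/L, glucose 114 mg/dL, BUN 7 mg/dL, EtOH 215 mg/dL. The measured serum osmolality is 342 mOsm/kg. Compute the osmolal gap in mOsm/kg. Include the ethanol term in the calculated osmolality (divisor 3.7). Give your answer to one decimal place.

Calculated osmolality = 2·Na + glucose/18 + BUN/2.8 + ethanol/3.7
= 2·139 + 114/18 + 7/2.8 + 215/3.7
= 278 + 6.33 + 2.50 + 58.11
= 344.94 mOsm/kg ≈ 344.9 mOsm/kg
Osmolar gap = measured − calculated = 342 − 344.9 = -2.9 mOsm/kg

-2.9 mOsm/kg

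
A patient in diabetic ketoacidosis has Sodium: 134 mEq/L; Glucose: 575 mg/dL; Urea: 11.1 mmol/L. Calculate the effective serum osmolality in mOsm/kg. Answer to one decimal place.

Effective osmolality excludes urea (freely permeant across cell membranes):
2·Na + glucose/18
= 2·134 + 575/18
= 268 + 31.94
= 299.94 mOsm/kg

299.9 mOsm/kg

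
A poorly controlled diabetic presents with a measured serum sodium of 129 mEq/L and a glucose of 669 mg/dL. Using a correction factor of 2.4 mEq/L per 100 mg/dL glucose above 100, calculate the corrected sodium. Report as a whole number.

143 mEq/L

Corrected Na = measured Na + 2.4 · (glucose − 100)/100
= 129 + 2.4 · (669 − 100)/100
= 129 + 13.7
= 142.7 mEq/L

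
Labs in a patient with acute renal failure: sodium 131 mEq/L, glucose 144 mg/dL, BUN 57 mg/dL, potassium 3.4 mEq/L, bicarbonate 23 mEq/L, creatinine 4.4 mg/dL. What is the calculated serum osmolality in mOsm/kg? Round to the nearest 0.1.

290.4 mOsm/kg

Calculated osmolality = 2·Na + glucose/18 + BUN/2.8
= 2·131 + 144/18 + 57/2.8
= 262 + 8 + 20.36
= 290.36 mOsm/kg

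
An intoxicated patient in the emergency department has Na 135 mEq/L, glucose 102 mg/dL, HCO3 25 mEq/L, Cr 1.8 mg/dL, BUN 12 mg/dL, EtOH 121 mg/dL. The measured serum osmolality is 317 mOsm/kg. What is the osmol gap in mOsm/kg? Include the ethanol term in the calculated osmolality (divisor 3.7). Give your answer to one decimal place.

Calculated osmolality = 2·Na + glucose/18 + BUN/2.8 + ethanol/3.7
= 2·135 + 102/18 + 12/2.8 + 121/3.7
= 270 + 5.67 + 4.29 + 32.70
= 312.66 mOsm/kg ≈ 312.7 mOsm/kg
Osmolar gap = measured − calculated = 317 − 312.7 = 4.3 mOsm/kg

4.3 mOsm/kg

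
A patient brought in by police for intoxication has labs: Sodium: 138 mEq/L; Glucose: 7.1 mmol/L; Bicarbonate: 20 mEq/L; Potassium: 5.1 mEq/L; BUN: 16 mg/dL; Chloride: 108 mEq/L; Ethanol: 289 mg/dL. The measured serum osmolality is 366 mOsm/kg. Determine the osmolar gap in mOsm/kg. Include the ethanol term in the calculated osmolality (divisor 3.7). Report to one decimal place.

Calculated osmolality = 2·Na + glucose + BUN/2.8 + ethanol/3.7
= 2·138 + 7.1 + 16/2.8 + 289/3.7
= 276 + 7.10 + 5.71 + 78.11
= 366.92 mOsm/kg ≈ 366.9 mOsm/kg
Osmolar gap = measured − calculated = 366 − 366.9 = -0.9 mOsm/kg

-0.9 mOsm/kg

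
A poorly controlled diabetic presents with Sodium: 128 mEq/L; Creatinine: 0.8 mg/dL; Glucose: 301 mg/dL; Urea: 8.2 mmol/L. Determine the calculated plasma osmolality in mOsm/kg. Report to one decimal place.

Calculated osmolality = 2·Na + glucose/18 + urea
= 2·128 + 301/18 + 8.2
= 256 + 16.72 + 8.20
= 280.92 mOsm/kg

280.9 mOsm/kg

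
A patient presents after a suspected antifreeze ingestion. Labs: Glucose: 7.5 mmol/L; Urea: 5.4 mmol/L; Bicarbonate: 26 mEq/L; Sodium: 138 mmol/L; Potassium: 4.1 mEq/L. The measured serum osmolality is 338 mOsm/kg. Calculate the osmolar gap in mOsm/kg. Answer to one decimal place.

Calculated osmolality = 2·Na + glucose + urea
= 2·138 + 7.5 + 5.4
= 276 + 7.50 + 5.40
= 288.9 mOsm/kg ≈ 288.9 mOsm/kg
Osmolar gap = measured − calculated = 338 − 288.9 = 49.1 mOsm/kg

49.1 mOsm/kg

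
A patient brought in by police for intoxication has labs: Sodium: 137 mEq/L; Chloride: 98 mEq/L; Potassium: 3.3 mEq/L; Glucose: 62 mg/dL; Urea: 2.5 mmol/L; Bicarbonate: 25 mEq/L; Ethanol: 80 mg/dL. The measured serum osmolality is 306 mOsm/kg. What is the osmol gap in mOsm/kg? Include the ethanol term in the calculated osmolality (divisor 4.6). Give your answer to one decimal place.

8.7 mOsm/kg

Calculated osmolality = 2·Na + glucose/18 + urea + ethanol/4.6
= 2·137 + 62/18 + 2.5 + 80/4.6
= 274 + 3.44 + 2.50 + 17.39
= 297.33 mOsm/kg ≈ 297.3 mOsm/kg
Osmolar gap = measured − calculated = 306 − 297.3 = 8.7 mOsm/kg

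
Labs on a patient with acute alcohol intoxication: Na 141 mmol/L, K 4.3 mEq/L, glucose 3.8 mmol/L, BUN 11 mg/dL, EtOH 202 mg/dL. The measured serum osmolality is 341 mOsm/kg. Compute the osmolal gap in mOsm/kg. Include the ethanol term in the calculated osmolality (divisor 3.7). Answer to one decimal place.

-3.3 mOsm/kg

Calculated osmolality = 2·Na + glucose + BUN/2.8 + ethanol/3.7
= 2·141 + 3.8 + 11/2.8 + 202/3.7
= 282 + 3.80 + 3.93 + 54.59
= 344.32 mOsm/kg ≈ 344.3 mOsm/kg
Osmolar gap = measured − calculated = 341 − 344.3 = -3.3 mOsm/kg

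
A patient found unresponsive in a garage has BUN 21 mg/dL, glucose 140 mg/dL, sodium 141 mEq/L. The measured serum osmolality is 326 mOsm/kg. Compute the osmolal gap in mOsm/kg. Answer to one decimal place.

Calculated osmolality = 2·Na + glucose/18 + BUN/2.8
= 2·141 + 140/18 + 21/2.8
= 282 + 7.78 + 7.50
= 297.28 mOsm/kg ≈ 297.3 mOsm/kg
Osmolar gap = measured − calculated = 326 − 297.3 = 28.7 mOsm/kg

28.7 mOsm/kg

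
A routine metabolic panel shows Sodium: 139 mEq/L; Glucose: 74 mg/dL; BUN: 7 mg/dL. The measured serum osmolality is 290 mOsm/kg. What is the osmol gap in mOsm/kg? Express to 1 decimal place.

Calculated osmolality = 2·Na + glucose/18 + BUN/2.8
= 2·139 + 74/18 + 7/2.8
= 278 + 4.11 + 2.50
= 284.61 mOsm/kg ≈ 284.6 mOsm/kg
Osmolar gap = measured − calculated = 290 − 284.6 = 5.4 mOsm/kg

5.4 mOsm/kg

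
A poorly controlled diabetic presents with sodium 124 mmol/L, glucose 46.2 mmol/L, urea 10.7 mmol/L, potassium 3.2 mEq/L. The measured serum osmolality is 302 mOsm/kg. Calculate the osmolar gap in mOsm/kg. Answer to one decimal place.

Calculated osmolality = 2·Na + glucose + urea
= 2·124 + 46.2 + 10.7
= 248 + 46.20 + 10.70
= 304.9 mOsm/kg ≈ 304.9 mOsm/kg
Osmolar gap = measured − calculated = 302 − 304.9 = -2.9 mOsm/kg

-2.9 mOsm/kg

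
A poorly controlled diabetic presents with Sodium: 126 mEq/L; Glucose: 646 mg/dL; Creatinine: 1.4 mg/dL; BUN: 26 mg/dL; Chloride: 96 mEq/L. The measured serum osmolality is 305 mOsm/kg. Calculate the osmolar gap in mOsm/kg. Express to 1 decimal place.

7.8 mOsm/kg

Calculated osmolality = 2·Na + glucose/18 + BUN/2.8
= 2·126 + 646/18 + 26/2.8
= 252 + 35.89 + 9.29
= 297.18 mOsm/kg ≈ 297.2 mOsm/kg
Osmolar gap = measured − calculated = 305 − 297.2 = 7.8 mOsm/kg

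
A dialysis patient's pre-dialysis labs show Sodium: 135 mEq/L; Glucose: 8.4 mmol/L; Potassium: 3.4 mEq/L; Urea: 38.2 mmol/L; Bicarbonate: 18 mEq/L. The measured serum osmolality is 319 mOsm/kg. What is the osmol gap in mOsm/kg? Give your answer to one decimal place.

2.4 mOsm/kg

Calculated osmolality = 2·Na + glucose + urea
= 2·135 + 8.4 + 38.2
= 270 + 8.40 + 38.20
= 316.6 mOsm/kg ≈ 316.6 mOsm/kg
Osmolar gap = measured − calculated = 319 − 316.6 = 2.4 mOsm/kg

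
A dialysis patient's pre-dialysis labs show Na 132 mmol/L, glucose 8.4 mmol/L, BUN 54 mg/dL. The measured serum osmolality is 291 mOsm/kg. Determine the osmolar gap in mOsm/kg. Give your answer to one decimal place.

-0.7 mOsm/kg

Calculated osmolality = 2·Na + glucose + BUN/2.8
= 2·132 + 8.4 + 54/2.8
= 264 + 8.40 + 19.29
= 291.69 mOsm/kg ≈ 291.7 mOsm/kg
Osmolar gap = measured − calculated = 291 − 291.7 = -0.7 mOsm/kg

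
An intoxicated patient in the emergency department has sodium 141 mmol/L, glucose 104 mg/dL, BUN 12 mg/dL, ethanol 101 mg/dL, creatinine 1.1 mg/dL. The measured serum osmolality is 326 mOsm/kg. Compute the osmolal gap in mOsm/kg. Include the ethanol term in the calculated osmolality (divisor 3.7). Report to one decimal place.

Calculated osmolality = 2·Na + glucose/18 + BUN/2.8 + ethanol/3.7
= 2·141 + 104/18 + 12/2.8 + 101/3.7
= 282 + 5.78 + 4.29 + 27.30
= 319.37 mOsm/kg ≈ 319.4 mOsm/kg
Osmolar gap = measured − calculated = 326 − 319.4 = 6.6 mOsm/kg

6.6 mOsm/kg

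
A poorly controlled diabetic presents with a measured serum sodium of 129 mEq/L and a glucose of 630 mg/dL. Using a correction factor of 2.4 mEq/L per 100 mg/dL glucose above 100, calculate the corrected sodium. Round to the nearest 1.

Corrected Na = measured Na + 2.4 · (glucose − 100)/100
= 129 + 2.4 · (630 − 100)/100
= 129 + 12.7
= 141.7 mEq/L

142 mEq/L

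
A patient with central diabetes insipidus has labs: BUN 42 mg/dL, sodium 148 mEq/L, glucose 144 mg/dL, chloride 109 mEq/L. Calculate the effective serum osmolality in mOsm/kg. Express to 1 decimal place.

Effective osmolality excludes urea (freely permeant across cell membranes):
2·Na + glucose/18
= 2·148 + 144/18
= 296 + 8
= 304 mOsm/kg

304.0 mOsm/kg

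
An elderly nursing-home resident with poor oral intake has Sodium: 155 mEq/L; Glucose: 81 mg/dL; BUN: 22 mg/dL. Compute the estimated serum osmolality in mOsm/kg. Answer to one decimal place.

322.4 mOsm/kg

Calculated osmolality = 2·Na + glucose/18 + BUN/2.8
= 2·155 + 81/18 + 22/2.8
= 310 + 4.50 + 7.86
= 322.36 mOsm/kg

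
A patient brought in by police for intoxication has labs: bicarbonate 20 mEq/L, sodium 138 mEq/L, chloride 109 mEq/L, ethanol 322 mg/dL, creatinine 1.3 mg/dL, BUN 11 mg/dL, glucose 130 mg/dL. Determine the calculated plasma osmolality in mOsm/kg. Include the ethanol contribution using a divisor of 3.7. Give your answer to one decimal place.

Calculated osmolality = 2·Na + glucose/18 + BUN/2.8 + ethanol/3.7
= 2·138 + 130/18 + 11/2.8 + 322/3.7
= 276 + 7.22 + 3.93 + 87.03
= 374.18 mOsm/kg

374.2 mOsm/kg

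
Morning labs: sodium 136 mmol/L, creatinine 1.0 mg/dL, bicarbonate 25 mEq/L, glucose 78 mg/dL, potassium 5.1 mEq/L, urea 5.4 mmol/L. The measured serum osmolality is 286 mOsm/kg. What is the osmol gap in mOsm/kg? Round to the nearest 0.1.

4.3 mOsm/kg

Calculated osmolality = 2·Na + glucose/18 + urea
= 2·136 + 78/18 + 5.4
= 272 + 4.33 + 5.40
= 281.73 mOsm/kg ≈ 281.7 mOsm/kg
Osmolar gap = measured − calculated = 286 − 281.7 = 4.3 mOsm/kg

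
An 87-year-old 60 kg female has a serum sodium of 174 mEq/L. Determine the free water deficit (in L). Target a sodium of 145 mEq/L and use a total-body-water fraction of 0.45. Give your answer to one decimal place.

5.4 L

TBW = 0.45 · 60 = 27 L
Free water deficit = TBW · (Na/145 − 1)
= 27 · (174/145 − 1)
= 27 · 0.2
= 5.4 L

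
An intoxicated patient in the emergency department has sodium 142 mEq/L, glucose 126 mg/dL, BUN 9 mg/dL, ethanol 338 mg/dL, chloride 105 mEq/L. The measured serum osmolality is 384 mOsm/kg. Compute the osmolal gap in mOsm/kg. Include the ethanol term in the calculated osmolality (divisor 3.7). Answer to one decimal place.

Calculated osmolality = 2·Na + glucose/18 + BUN/2.8 + ethanol/3.7
= 2·142 + 126/18 + 9/2.8 + 338/3.7
= 284 + 7 + 3.21 + 91.35
= 385.56 mOsm/kg ≈ 385.6 mOsm/kg
Osmolar gap = measured − calculated = 384 − 385.6 = -1.6 mOsm/kg

-1.6 mOsm/kg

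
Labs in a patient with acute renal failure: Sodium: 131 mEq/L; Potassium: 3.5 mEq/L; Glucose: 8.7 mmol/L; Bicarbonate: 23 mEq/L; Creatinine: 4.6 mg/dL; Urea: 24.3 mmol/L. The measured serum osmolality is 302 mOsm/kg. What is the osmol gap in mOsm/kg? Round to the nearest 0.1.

7.0 mOsm/kg

Calculated osmolality = 2·Na + glucose + urea
= 2·131 + 8.7 + 24.3
= 262 + 8.70 + 24.30
= 295 mOsm/kg ≈ 295.0 mOsm/kg
Osmolar gap = measured − calculated = 302 − 295.0 = 7.0 mOsm/kg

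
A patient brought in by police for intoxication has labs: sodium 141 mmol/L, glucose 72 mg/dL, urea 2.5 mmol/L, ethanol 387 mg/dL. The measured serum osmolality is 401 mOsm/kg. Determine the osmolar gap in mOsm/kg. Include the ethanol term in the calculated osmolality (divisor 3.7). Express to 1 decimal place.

Calculated osmolality = 2·Na + glucose/18 + urea + ethanol/3.7
= 2·141 + 72/18 + 2.5 + 387/3.7
= 282 + 4 + 2.50 + 104.59
= 393.09 mOsm/kg ≈ 393.1 mOsm/kg
Osmolar gap = measured − calculated = 401 − 393.1 = 7.9 mOsm/kg

7.9 mOsm/kg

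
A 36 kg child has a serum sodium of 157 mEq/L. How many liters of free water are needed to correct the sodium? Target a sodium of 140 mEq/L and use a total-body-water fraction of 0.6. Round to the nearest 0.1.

2.6 L

TBW = 0.6 · 36 = 21.6 L
Free water deficit = TBW · (Na/140 − 1)
= 21.6 · (157/140 − 1)
= 21.6 · 0.1214
= 2.62 L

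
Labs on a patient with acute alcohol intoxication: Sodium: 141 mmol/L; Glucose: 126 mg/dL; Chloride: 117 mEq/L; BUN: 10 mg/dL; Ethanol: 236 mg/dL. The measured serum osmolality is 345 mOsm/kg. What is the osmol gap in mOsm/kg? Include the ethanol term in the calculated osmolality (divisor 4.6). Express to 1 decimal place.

1.1 mOsm/kg

Calculated osmolality = 2·Na + glucose/18 + BUN/2.8 + ethanol/4.6
= 2·141 + 126/18 + 10/2.8 + 236/4.6
= 282 + 7 + 3.57 + 51.30
= 343.87 mOsm/kg ≈ 343.9 mOsm/kg
Osmolar gap = measured − calculated = 345 − 343.9 = 1.1 mOsm/kg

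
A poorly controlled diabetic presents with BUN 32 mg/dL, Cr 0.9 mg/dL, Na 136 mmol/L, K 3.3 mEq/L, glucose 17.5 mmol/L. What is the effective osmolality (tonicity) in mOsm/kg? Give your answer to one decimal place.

289.5 mOsm/kg

Effective osmolality excludes urea (freely permeant across cell membranes):
2·Na + glucose
= 2·136 + 17.5
= 272 + 17.5
= 289.5 mOsm/kg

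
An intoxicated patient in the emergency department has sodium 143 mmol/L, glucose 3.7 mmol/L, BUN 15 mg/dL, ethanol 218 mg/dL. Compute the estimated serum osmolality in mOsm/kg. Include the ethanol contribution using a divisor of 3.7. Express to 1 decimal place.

Calculated osmolality = 2·Na + glucose + BUN/2.8 + ethanol/3.7
= 2·143 + 3.7 + 15/2.8 + 218/3.7
= 286 + 3.70 + 5.36 + 58.92
= 353.98 mOsm/kg

354.0 mOsm/kg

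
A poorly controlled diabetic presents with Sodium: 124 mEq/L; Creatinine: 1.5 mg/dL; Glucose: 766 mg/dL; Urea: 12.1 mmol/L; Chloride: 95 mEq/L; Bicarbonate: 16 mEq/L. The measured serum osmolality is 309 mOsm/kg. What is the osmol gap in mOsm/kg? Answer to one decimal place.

Calculated osmolality = 2·Na + glucose/18 + urea
= 2·124 + 766/18 + 12.1
= 248 + 42.56 + 12.10
= 302.66 mOsm/kg ≈ 302.7 mOsm/kg
Osmolar gap = measured − calculated = 309 − 302.7 = 6.3 mOsm/kg

6.3 mOsm/kg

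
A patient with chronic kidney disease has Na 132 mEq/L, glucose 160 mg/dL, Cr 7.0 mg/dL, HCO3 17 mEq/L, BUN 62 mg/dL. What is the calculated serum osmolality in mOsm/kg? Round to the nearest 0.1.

295.0 mOsm/kg

Calculated osmolality = 2·Na + glucose/18 + BUN/2.8
= 2·132 + 160/18 + 62/2.8
= 264 + 8.89 + 22.14
= 295.03 mOsm/kg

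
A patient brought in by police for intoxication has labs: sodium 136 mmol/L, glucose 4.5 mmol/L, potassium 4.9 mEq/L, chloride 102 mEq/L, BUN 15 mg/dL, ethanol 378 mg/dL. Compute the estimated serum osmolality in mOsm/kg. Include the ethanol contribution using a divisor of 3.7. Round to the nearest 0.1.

384.0 mOsm/kg

Calculated osmolality = 2·Na + glucose + BUN/2.8 + ethanol/3.7
= 2·136 + 4.5 + 15/2.8 + 378/3.7
= 272 + 4.50 + 5.36 + 102.16
= 384.02 mOsm/kg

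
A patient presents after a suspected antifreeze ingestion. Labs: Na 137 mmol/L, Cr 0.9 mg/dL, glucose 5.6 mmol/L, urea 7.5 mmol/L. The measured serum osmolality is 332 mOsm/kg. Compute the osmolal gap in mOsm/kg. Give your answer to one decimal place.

Calculated osmolality = 2·Na + glucose + urea
= 2·137 + 5.6 + 7.5
= 274 + 5.60 + 7.50
= 287.1 mOsm/kg ≈ 287.1 mOsm/kg
Osmolar gap = measured − calculated = 332 − 287.1 = 44.9 mOsm/kg

44.9 mOsm/kg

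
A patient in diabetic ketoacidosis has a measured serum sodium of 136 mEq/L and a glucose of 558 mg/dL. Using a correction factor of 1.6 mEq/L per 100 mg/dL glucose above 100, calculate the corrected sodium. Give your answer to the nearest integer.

143 mEq/L

Corrected Na = measured Na + 1.6 · (glucose − 100)/100
= 136 + 1.6 · (558 − 100)/100
= 136 + 7.3
= 143.3 mEq/L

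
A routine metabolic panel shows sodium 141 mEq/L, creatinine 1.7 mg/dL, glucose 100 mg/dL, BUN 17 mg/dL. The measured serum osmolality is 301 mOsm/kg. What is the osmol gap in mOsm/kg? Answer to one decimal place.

7.4 mOsm/kg

Calculated osmolality = 2·Na + glucose/18 + BUN/2.8
= 2·141 + 100/18 + 17/2.8
= 282 + 5.56 + 6.07
= 293.63 mOsm/kg ≈ 293.6 mOsm/kg
Osmolar gap = measured − calculated = 301 − 293.6 = 7.4 mOsm/kg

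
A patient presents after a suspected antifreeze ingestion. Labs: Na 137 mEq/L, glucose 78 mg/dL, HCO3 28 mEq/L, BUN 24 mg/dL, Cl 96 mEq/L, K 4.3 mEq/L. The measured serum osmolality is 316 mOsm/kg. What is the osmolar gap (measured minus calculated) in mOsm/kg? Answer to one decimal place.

29.1 mOsm/kg

Calculated osmolality = 2·Na + glucose/18 + BUN/2.8
= 2·137 + 78/18 + 24/2.8
= 274 + 4.33 + 8.57
= 286.9 mOsm/kg ≈ 286.9 mOsm/kg
Osmolar gap = measured − calculated = 316 − 286.9 = 29.1 mOsm/kg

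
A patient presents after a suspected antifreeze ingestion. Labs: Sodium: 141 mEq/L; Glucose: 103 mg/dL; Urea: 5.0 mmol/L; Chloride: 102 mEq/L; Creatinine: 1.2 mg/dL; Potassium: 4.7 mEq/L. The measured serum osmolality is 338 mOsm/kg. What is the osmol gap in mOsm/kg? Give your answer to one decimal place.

Calculated osmolality = 2·Na + glucose/18 + urea
= 2·141 + 103/18 + 5
= 282 + 5.72 + 5
= 292.72 mOsm/kg ≈ 292.7 mOsm/kg
Osmolar gap = measured − calculated = 338 − 292.7 = 45.3 mOsm/kg

45.3 mOsm/kg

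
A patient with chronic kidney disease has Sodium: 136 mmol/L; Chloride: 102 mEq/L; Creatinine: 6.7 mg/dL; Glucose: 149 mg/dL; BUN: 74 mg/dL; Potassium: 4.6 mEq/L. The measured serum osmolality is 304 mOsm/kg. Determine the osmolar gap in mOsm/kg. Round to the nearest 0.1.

Calculated osmolality = 2·Na + glucose/18 + BUN/2.8
= 2·136 + 149/18 + 74/2.8
= 272 + 8.28 + 26.43
= 306.71 mOsm/kg ≈ 306.7 mOsm/kg
Osmolar gap = measured − calculated = 304 − 306.7 = -2.7 mOsm/kg

-2.7 mOsm/kg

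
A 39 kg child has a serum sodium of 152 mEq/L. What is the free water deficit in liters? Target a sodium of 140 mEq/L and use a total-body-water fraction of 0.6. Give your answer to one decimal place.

2.0 L

TBW = 0.6 · 39 = 23.4 L
Free water deficit = TBW · (Na/140 − 1)
= 23.4 · (152/140 − 1)
= 23.4 · 0.0857
= 2.01 L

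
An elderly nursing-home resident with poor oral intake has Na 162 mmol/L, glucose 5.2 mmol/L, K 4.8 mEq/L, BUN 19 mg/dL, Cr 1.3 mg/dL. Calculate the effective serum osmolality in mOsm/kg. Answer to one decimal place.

329.2 mOsm/kg

Effective osmolality excludes urea (freely permeant across cell membranes):
2·Na + glucose
= 2·162 + 5.2
= 324 + 5.2
= 329.2 mOsm/kg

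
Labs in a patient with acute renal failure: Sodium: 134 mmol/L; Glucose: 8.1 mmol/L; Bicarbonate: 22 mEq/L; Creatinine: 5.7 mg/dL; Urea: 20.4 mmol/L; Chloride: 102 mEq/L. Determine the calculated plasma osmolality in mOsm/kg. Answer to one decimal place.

296.5 mOsm/kg

Calculated osmolality = 2·Na + glucose + urea
= 2·134 + 8.1 + 20.4
= 268 + 8.10 + 20.40
= 296.5 mOsm/kg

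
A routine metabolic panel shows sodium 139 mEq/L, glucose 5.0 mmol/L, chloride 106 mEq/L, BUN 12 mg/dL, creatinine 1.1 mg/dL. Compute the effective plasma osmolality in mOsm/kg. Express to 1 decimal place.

Effective osmolality excludes urea (freely permeant across cell membranes):
2·Na + glucose
= 2·139 + 5
= 278 + 5
= 283 mOsm/kg

283.0 mOsm/kg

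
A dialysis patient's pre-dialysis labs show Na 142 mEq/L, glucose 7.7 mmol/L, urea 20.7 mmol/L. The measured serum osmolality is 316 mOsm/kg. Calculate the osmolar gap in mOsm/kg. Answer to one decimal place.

Calculated osmolality = 2·Na + glucose + urea
= 2·142 + 7.7 + 20.7
= 284 + 7.70 + 20.70
= 312.4 mOsm/kg ≈ 312.4 mOsm/kg
Osmolar gap = measured − calculated = 316 − 312.4 = 3.6 mOsm/kg

3.6 mOsm/kg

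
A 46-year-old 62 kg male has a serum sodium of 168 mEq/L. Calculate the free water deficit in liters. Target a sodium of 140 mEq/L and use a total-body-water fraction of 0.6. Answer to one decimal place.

TBW = 0.6 · 62 = 37.2 L
Free water deficit = TBW · (Na/140 − 1)
= 37.2 · (168/140 − 1)
= 37.2 · 0.2
= 7.44 L

7.4 L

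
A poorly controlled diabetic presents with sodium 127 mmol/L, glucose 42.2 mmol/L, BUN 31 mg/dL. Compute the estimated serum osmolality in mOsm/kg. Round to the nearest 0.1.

Calculated osmolality = 2·Na + glucose + BUN/2.8
= 2·127 + 42.2 + 31/2.8
= 254 + 42.20 + 11.07
= 307.27 mOsm/kg

307.3 mOsm/kg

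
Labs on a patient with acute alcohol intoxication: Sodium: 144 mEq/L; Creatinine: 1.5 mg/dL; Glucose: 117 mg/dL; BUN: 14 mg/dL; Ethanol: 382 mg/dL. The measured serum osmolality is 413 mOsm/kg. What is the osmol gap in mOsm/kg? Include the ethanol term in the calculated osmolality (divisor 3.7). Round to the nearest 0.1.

10.3 mOsm/kg

Calculated osmolality = 2·Na + glucose/18 + BUN/2.8 + ethanol/3.7
= 2·144 + 117/18 + 14/2.8 + 382/3.7
= 288 + 6.50 + 5 + 103.24
= 402.74 mOsm/kg ≈ 402.7 mOsm/kg
Osmolar gap = measured − calculated = 413 − 402.7 = 10.3 mOsm/kg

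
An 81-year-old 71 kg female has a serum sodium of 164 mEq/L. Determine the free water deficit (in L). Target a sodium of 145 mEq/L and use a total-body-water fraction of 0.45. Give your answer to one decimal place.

4.2 L

TBW = 0.45 · 71 = 31.95 L
Free water deficit = TBW · (Na/145 − 1)
= 31.95 · (164/145 − 1)
= 31.95 · 0.131
= 4.19 L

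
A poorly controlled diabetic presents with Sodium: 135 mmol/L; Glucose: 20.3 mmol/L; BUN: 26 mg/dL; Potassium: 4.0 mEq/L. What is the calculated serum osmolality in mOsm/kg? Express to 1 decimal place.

Calculated osmolality = 2·Na + glucose + BUN/2.8
= 2·135 + 20.3 + 26/2.8
= 270 + 20.30 + 9.29
= 299.59 mOsm/kg

299.6 mOsm/kg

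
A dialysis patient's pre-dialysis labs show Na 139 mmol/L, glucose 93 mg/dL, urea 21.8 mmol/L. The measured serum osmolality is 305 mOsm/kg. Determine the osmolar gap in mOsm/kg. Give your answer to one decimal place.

Calculated osmolality = 2·Na + glucose/18 + urea
= 2·139 + 93/18 + 21.8
= 278 + 5.17 + 21.80
= 304.97 mOsm/kg ≈ 305.0 mOsm/kg
Osmolar gap = measured − calculated = 305 − 305.0 = 0.0 mOsm/kg

0.0 mOsm/kg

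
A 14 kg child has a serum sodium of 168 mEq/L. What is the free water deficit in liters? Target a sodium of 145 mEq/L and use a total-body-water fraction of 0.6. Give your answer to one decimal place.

1.3 L

TBW = 0.6 · 14 = 8.4 L
Free water deficit = TBW · (Na/145 − 1)
= 8.4 · (168/145 − 1)
= 8.4 · 0.1586
= 1.33 L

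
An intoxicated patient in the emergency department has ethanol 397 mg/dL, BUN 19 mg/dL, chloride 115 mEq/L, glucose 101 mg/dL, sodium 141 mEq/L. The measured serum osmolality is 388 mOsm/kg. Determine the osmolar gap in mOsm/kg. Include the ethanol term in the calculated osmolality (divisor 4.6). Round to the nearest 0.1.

7.3 mOsm/kg

Calculated osmolality = 2·Na + glucose/18 + BUN/2.8 + ethanol/4.6
= 2·141 + 101/18 + 19/2.8 + 397/4.6
= 282 + 5.61 + 6.79 + 86.30
= 380.7 mOsm/kg ≈ 380.7 mOsm/kg
Osmolar gap = measured − calculated = 388 − 380.7 = 7.3 mOsm/kg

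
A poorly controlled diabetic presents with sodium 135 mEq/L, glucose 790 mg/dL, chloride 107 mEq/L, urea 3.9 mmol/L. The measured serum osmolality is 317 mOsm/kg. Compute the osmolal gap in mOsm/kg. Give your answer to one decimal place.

-0.8 mOsm/kg

Calculated osmolality = 2·Na + glucose/18 + urea
= 2·135 + 790/18 + 3.9
= 270 + 43.89 + 3.90
= 317.79 mOsm/kg ≈ 317.8 mOsm/kg
Osmolar gap = measured − calculated = 317 − 317.8 = -0.8 mOsm/kg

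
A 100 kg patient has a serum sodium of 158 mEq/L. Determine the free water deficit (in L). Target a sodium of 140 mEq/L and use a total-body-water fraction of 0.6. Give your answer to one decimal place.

TBW = 0.6 · 100 = 60 L
Free water deficit = TBW · (Na/140 − 1)
= 60 · (158/140 − 1)
= 60 · 0.1286
= 7.72 L

7.7 L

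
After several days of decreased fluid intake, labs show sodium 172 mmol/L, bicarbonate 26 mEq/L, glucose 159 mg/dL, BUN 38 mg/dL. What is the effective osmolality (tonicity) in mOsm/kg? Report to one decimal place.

352.8 mOsm/kg

Effective osmolality excludes urea (freely permeant across cell membranes):
2·Na + glucose/18
= 2·172 + 159/18
= 344 + 8.83
= 352.83 mOsm/kg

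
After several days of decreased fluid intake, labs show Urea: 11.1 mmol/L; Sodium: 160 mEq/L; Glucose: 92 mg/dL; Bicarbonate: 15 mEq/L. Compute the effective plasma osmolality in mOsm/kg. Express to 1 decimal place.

Effective osmolality excludes urea (freely permeant across cell membranes):
2·Na + glucose/18
= 2·160 + 92/18
= 320 + 5.11
= 325.11 mOsm/kg

325.1 mOsm/kg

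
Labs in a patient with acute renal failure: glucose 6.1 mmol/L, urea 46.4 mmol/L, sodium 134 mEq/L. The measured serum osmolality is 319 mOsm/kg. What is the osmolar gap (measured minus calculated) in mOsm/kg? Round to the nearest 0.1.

-1.5 mOsm/kg

Calculated osmolality = 2·Na + glucose + urea
= 2·134 + 6.1 + 46.4
= 268 + 6.10 + 46.40
= 320.5 mOsm/kg ≈ 320.5 mOsm/kg
Osmolar gap = measured − calculated = 319 − 320.5 = -1.5 mOsm/kg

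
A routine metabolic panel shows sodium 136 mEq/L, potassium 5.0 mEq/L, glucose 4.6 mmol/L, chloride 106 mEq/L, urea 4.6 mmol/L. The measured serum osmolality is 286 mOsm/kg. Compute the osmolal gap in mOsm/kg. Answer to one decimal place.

Calculated osmolality = 2·Na + glucose + urea
= 2·136 + 4.6 + 4.6
= 272 + 4.60 + 4.60
= 281.2 mOsm/kg ≈ 281.2 mOsm/kg
Osmolar gap = measured − calculated = 286 − 281.2 = 4.8 mOsm/kg

4.8 mOsm/kg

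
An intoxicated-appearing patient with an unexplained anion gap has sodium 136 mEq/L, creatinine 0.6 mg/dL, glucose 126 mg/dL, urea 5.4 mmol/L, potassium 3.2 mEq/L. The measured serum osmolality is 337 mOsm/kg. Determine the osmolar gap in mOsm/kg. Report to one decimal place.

Calculated osmolality = 2·Na + glucose/18 + urea
= 2·136 + 126/18 + 5.4
= 272 + 7 + 5.40
= 284.4 mOsm/kg ≈ 284.4 mOsm/kg
Osmolar gap = measured − calculated = 337 − 284.4 = 52.6 mOsm/kg

52.6 mOsm/kg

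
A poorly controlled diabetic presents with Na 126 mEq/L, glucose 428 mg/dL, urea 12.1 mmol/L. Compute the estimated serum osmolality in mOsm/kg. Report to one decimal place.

287.9 mOsm/kg

Calculated osmolality = 2·Na + glucose/18 + urea
= 2·126 + 428/18 + 12.1
= 252 + 23.78 + 12.10
= 287.88 mOsm/kg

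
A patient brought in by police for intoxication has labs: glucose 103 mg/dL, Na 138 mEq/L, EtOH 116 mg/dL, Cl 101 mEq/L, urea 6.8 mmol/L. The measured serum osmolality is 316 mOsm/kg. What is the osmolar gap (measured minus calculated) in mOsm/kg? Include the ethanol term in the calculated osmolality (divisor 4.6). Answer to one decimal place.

2.3 mOsm/kg

Calculated osmolality = 2·Na + glucose/18 + urea + ethanol/4.6
= 2·138 + 103/18 + 6.8 + 116/4.6
= 276 + 5.72 + 6.80 + 25.22
= 313.74 mOsm/kg ≈ 313.7 mOsm/kg
Osmolar gap = measured − calculated = 316 − 313.7 = 2.3 mOsm/kg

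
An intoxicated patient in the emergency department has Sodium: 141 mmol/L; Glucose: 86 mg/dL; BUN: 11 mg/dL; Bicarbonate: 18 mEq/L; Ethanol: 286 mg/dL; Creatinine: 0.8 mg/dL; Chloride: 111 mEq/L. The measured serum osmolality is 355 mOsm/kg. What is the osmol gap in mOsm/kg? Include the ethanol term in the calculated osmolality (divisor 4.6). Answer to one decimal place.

2.1 mOsm/kg

Calculated osmolality = 2·Na + glucose/18 + BUN/2.8 + ethanol/4.6
= 2·141 + 86/18 + 11/2.8 + 286/4.6
= 282 + 4.78 + 3.93 + 62.17
= 352.88 mOsm/kg ≈ 352.9 mOsm/kg
Osmolar gap = measured − calculated = 355 − 352.9 = 2.1 mOsm/kg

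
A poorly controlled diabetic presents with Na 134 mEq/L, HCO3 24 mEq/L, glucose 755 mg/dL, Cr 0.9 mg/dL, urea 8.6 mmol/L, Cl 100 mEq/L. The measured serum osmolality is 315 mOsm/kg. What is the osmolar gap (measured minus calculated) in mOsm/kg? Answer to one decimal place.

-3.5 mOsm/kg

Calculated osmolality = 2·Na + glucose/18 + urea
= 2·134 + 755/18 + 8.6
= 268 + 41.94 + 8.60
= 318.54 mOsm/kg ≈ 318.5 mOsm/kg
Osmolar gap = measured − calculated = 315 − 318.5 = -3.5 mOsm/kg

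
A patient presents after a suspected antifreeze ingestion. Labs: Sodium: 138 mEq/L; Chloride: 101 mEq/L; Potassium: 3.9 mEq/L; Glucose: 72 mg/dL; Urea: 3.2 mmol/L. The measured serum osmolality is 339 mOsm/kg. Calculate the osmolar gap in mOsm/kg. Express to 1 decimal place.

55.8 mOsm/kg

Calculated osmolality = 2·Na + glucose/18 + urea
= 2·138 + 72/18 + 3.2
= 276 + 4 + 3.20
= 283.2 mOsm/kg ≈ 283.2 mOsm/kg
Osmolar gap = measured − calculated = 339 − 283.2 = 55.8 mOsm/kg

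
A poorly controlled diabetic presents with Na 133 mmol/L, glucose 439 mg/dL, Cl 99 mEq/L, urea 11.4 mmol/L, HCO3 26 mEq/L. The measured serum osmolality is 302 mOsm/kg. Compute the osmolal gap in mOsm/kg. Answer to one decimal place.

0.2 mOsm/kg

Calculated osmolality = 2·Na + glucose/18 + urea
= 2·133 + 439/18 + 11.4
= 266 + 24.39 + 11.40
= 301.79 mOsm/kg ≈ 301.8 mOsm/kg
Osmolar gap = measured − calculated = 302 − 301.8 = 0.2 mOsm/kg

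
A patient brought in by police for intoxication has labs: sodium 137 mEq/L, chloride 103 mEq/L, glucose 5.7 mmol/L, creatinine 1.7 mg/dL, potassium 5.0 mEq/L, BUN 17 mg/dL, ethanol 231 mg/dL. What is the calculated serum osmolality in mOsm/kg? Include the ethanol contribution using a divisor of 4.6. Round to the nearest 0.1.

Calculated osmolality = 2·Na + glucose + BUN/2.8 + ethanol/4.6
= 2·137 + 5.7 + 17/2.8 + 231/4.6
= 274 + 5.70 + 6.07 + 50.22
= 335.99 mOsm/kg

336.0 mOsm/kg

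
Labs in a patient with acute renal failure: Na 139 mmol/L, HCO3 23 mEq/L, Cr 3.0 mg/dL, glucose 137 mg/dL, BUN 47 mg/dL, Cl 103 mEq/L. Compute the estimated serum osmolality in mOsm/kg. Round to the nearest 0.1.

Calculated osmolality = 2·Na + glucose/18 + BUN/2.8
= 2·139 + 137/18 + 47/2.8
= 278 + 7.61 + 16.79
= 302.4 mOsm/kg

302.4 mOsm/kg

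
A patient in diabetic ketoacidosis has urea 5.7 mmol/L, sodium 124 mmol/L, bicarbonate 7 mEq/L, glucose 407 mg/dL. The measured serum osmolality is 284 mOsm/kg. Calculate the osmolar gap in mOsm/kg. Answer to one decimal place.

7.7 mOsm/kg

Calculated osmolality = 2·Na + glucose/18 + urea
= 2·124 + 407/18 + 5.7
= 248 + 22.61 + 5.70
= 276.31 mOsm/kg ≈ 276.3 mOsm/kg
Osmolar gap = measured − calculated = 284 − 276.3 = 7.7 mOsm/kg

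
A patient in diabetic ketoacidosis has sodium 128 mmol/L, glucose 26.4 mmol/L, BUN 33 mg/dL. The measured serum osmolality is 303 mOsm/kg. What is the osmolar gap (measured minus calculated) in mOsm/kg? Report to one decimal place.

Calculated osmolality = 2·Na + glucose + BUN/2.8
= 2·128 + 26.4 + 33/2.8
= 256 + 26.40 + 11.79
= 294.19 mOsm/kg ≈ 294.2 mOsm/kg
Osmolar gap = measured − calculated = 303 − 294.2 = 8.8 mOsm/kg

8.8 mOsm/kg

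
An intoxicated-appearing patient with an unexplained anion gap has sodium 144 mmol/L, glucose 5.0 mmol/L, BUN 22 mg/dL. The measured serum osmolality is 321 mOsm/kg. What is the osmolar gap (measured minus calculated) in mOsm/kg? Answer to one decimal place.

Calculated osmolality = 2·Na + glucose + BUN/2.8
= 2·144 + 5 + 22/2.8
= 288 + 5 + 7.86
= 300.86 mOsm/kg ≈ 300.9 mOsm/kg
Osmolar gap = measured − calculated = 321 − 300.9 = 20.1 mOsm/kg

20.1 mOsm/kg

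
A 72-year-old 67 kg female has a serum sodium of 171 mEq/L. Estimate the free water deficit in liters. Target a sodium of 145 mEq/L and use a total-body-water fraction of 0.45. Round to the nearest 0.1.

TBW = 0.45 · 67 = 30.15 L
Free water deficit = TBW · (Na/145 − 1)
= 30.15 · (171/145 − 1)
= 30.15 · 0.1793
= 5.41 L

5.4 L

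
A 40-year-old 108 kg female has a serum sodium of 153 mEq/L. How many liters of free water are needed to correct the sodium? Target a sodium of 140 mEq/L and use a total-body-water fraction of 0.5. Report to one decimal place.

TBW = 0.5 · 108 = 54 L
Free water deficit = TBW · (Na/140 − 1)
= 54 · (153/140 − 1)
= 54 · 0.0929
= 5.02 L

5.0 L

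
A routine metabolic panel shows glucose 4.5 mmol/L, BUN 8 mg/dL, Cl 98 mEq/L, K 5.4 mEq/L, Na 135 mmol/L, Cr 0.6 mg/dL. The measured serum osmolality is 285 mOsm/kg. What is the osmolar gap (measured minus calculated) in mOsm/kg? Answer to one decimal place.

7.6 mOsm/kg

Calculated osmolality = 2·Na + glucose + BUN/2.8
= 2·135 + 4.5 + 8/2.8
= 270 + 4.50 + 2.86
= 277.36 mOsm/kg ≈ 277.4 mOsm/kg
Osmolar gap = measured − calculated = 285 − 277.4 = 7.6 mOsm/kg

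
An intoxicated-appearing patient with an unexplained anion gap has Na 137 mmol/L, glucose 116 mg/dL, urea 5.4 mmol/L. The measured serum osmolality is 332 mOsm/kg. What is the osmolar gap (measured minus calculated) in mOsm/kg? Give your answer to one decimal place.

46.2 mOsm/kg

Calculated osmolality = 2·Na + glucose/18 + urea
= 2·137 + 116/18 + 5.4
= 274 + 6.44 + 5.40
= 285.84 mOsm/kg ≈ 285.8 mOsm/kg
Osmolar gap = measured − calculated = 332 − 285.8 = 46.2 mOsm/kg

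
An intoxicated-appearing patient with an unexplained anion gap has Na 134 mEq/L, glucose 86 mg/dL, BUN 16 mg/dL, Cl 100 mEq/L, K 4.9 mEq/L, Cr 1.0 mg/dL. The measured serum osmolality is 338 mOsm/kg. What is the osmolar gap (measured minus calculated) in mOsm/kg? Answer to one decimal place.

59.5 mOsm/kg

Calculated osmolality = 2·Na + glucose/18 + BUN/2.8
= 2·134 + 86/18 + 16/2.8
= 268 + 4.78 + 5.71
= 278.49 mOsm/kg ≈ 278.5 mOsm/kg
Osmolar gap = measured − calculated = 338 − 278.5 = 59.5 mOsm/kg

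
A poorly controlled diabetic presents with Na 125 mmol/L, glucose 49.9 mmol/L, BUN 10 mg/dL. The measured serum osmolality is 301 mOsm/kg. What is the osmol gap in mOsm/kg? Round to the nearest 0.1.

Calculated osmolality = 2·Na + glucose + BUN/2.8
= 2·125 + 49.9 + 10/2.8
= 250 + 49.90 + 3.57
= 303.47 mOsm/kg ≈ 303.5 mOsm/kg
Osmolar gap = measured − calculated = 301 − 303.5 = -2.5 mOsm/kg

-2.5 mOsm/kg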